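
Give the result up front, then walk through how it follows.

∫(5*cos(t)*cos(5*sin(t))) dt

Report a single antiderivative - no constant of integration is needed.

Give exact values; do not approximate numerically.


The answer is sin(5*sin(t)).
Step 1. Substitute u = sin(t), turning ∫(5*cos(t)*cos(5*sin(t))) dt into ∫(5*cos(5*u)) du: now ∫(5*cos(5*u)) du.
Step 2. Evaluate the standard form: now sin(5*u).
Step 3. Substitute back u = sin(t): now sin(5*sin(t)).
Answer: sin(5*sin(t)).


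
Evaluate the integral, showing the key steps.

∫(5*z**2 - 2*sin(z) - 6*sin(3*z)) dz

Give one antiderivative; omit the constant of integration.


Step 1. Rewrite: now ∫(5*z**2) dz + ∫(-2*sin(z)) dz + ∫(-6*sin(3*z)) dz.
Step 2. Evaluate the standard form: now 2*cos(3*z) + ∫(5*z**2) dz + ∫(-2*sin(z)) dz.
Step 3. Evaluate the standard form: now 2*cos(z) + 2*cos(3*z) + ∫(5*z**2) dz.
Step 4. Evaluate the standard form: now 5*z**3/3 + 2*cos(z) + 2*cos(3*z).
Answer: 5*z**3/3 + 2*cos(z) + 2*cos(3*z).


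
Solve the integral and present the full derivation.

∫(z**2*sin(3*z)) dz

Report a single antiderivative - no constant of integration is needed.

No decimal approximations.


Step 1. Integrate ∫(z**2*sin(3*z)) dz by parts with u = z**2, dv = (sin(3*z)) dz, so v = -cos(3*z)/3: now -z**2*cos(3*z)/3 + ∫(2*z*cos(3*z)/3) dz.
Step 2. Integrate ∫(2*z*cos(3*z)/3) dz by parts with u = z, dv = (2*cos(3*z)/3) dz, so v = 2*sin(3*z)/9: now -z**2*cos(3*z)/3 + 2*z*sin(3*z)/9 + ∫(-2*sin(3*z)/9) dz.
Step 3. Evaluate the standard form: now -z**2*cos(3*z)/3 + 2*z*sin(3*z)/9 + 2*cos(3*z)/27.
Answer: -z**2*cos(3*z)/3 + 2*z*sin(3*z)/9 + 2*cos(3*z)/27.


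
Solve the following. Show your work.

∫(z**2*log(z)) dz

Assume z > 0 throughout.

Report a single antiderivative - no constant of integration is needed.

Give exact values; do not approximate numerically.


Step 1. Integrate ∫(z**2*log(z)) dz by parts with u = log(z), dv = (z**2) dz, so v = z**3/3 [assuming z > 0]: now z**3*log(z)/3 + ∫(-z**2/3) dz.
Step 2. Evaluate the standard form: now z**3*log(z)/3 - z**3/9.
Answer: z**3*log(z)/3 - z**3/9.


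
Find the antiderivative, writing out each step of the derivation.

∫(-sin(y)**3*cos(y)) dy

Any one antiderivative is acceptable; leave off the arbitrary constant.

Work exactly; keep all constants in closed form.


Step 1. Substitute u = sin(y), turning ∫(-sin(y)**3*cos(y)) dy into ∫(-u**3) du: now ∫(-u**3) du.
Step 2. Evaluate the standard form: now -u**4/4.
Step 3. Substitute back u = sin(y): now -sin(y)**4/4.
Answer: -sin(y)**4/4.


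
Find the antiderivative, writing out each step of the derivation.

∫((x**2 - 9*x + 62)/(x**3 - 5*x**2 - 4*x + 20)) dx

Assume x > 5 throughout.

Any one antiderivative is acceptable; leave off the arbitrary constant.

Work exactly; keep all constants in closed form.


Step 1. Decompose ∫((x**2 - 9*x + 62)/(x**3 - 5*x**2 - 4*x + 20)) dx by partial fractions, (x**2 - 9*x + 62)/(x**3 - 5*x**2 - 4*x + 20) = 3/(x + 2) - 4/(x - 2) + 2/(x - 5): now ∫(2/(x - 5)) dx + ∫(-4/(x - 2)) dx + ∫(3/(x + 2)) dx.
Step 2. Evaluate the standard form [assuming x > 5]: now 2*log(x - 5) + ∫(-4/(x - 2)) dx + ∫(3/(x + 2)) dx.
Step 3. Evaluate the standard form [assuming x > 2]: now 2*log(x - 5) - 4*log(x - 2) + ∫(3/(x + 2)) dx.
Step 4. Evaluate the standard form [assuming x > -2]: now 2*log(x - 5) - 4*log(x - 2) + 3*log(x + 2).
Answer: 2*log(x - 5) - 4*log(x - 2) + 3*log(x + 2).


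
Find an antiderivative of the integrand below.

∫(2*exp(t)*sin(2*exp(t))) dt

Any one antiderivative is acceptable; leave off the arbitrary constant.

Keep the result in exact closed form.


Answer: -cos(2*exp(t)).


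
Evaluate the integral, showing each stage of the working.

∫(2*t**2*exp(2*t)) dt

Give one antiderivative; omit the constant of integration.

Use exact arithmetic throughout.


Step 1. Integrate ∫(2*t**2*exp(2*t)) dt by parts with u = t**2, dv = (2*exp(2*t)) dt, so v = exp(2*t): now t**2*exp(2*t) + ∫(-2*t*exp(2*t)) dt.
Step 2. Integrate ∫(-2*t*exp(2*t)) dt by parts with u = t, dv = (-2*exp(2*t)) dt, so v = -exp(2*t): now t**2*exp(2*t) - t*exp(2*t) + ∫(exp(2*t)) dt.
Step 3. Evaluate the standard form: now t**2*exp(2*t) - t*exp(2*t) + exp(2*t)/2.
Answer: t**2*exp(2*t) - t*exp(2*t) + exp(2*t)/2.


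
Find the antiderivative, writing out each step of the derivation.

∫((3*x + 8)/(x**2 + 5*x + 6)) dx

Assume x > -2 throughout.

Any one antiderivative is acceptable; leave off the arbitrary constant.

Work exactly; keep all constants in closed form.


Step 1. Decompose ∫((3*x + 8)/(x**2 + 5*x + 6)) dx by partial fractions, (3*x + 8)/(x**2 + 5*x + 6) = 1/(x + 3) + 2/(x + 2): now ∫(2/(x + 2)) dx + ∫(1/(x + 3)) dx.
Step 2. Evaluate the standard form [assuming x > -3]: now log(x + 3) + ∫(2/(x + 2)) dx.
Step 3. Evaluate the standard form [assuming x > -2]: now 2*log(x + 2) + log(x + 3).
Answer: 2*log(x + 2) + log(x + 3).


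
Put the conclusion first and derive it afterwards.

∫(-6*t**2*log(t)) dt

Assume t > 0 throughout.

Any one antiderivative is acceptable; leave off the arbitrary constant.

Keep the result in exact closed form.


The answer is -2*t**3*log(t) + 2*t**3/3.
Step 1. Integrate ∫(-6*t**2*log(t)) dt by parts with u = log(t), dv = (-6*t**2) dt, so v = -2*t**3 [assuming t > 0]: now -2*t**3*log(t) + ∫(2*t**2) dt.
Step 2. Evaluate the standard form: now -2*t**3*log(t) + 2*t**3/3.
Answer: -2*t**3*log(t) + 2*t**3/3.


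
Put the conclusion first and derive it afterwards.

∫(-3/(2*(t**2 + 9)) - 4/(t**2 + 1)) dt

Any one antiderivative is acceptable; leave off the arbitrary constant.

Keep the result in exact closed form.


The answer is -atan(t/3)/2 - 4*atan(t).
Step 1. Rewrite: now ∫(-4/(t**2 + 1)) dt + ∫(-3/(2*(t**2 + 9))) dt.
Step 2. Evaluate the standard form: now -4*atan(t) + ∫(-3/(2*(t**2 + 9))) dt.
Step 3. Evaluate the standard form: now -atan(t/3)/2 - 4*atan(t).
Answer: -atan(t/3)/2 - 4*atan(t).


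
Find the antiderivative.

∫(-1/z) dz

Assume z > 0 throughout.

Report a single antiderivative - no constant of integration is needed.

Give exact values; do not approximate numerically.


Answer: -log(z).


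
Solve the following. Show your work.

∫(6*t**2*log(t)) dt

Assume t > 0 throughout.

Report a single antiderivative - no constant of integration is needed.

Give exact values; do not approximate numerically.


Step 1. Integrate ∫(6*t**2*log(t)) dt by parts with u = log(t), dv = (6*t**2) dt, so v = 2*t**3 [assuming t > 0]: now 2*t**3*log(t) + ∫(-2*t**2) dt.
Step 2. Evaluate the standard form: now 2*t**3*log(t) - 2*t**3/3.
Answer: 2*t**3*log(t) - 2*t**3/3.


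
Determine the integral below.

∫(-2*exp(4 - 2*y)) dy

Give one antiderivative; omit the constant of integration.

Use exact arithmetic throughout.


Answer: exp(4 - 2*y).


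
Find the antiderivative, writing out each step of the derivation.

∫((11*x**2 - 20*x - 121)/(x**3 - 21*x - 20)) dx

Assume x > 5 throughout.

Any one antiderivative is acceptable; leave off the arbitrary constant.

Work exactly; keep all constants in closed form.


Step 1. Decompose ∫((11*x**2 - 20*x - 121)/(x**3 - 21*x - 20)) dx by partial fractions, (11*x**2 - 20*x - 121)/(x**3 - 21*x - 20) = 5/(x + 4) + 5/(x + 1) + 1/(x - 5): now ∫(1/(x - 5)) dx + ∫(5/(x + 1)) dx + ∫(5/(x + 4)) dx.
Step 2. Evaluate the standard form [assuming x > -4]: now 5*log(x + 4) + ∫(1/(x - 5)) dx + ∫(5/(x + 1)) dx.
Step 3. Evaluate the standard form [assuming x > -1]: now 5*log(x + 1) + 5*log(x + 4) + ∫(1/(x - 5)) dx.
Step 4. Evaluate the standard form [assuming x > 5]: now log(x - 5) + 5*log(x + 1) + 5*log(x + 4).
Answer: log(x - 5) + 5*log(x + 1) + 5*log(x + 4).


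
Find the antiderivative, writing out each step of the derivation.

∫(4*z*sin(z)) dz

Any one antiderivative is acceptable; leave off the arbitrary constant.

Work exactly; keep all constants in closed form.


Step 1. Integrate ∫(4*z*sin(z)) dz by parts with u = z, dv = (4*sin(z)) dz, so v = -4*cos(z): now -4*z*cos(z) + ∫(4*cos(z)) dz.
Step 2. Evaluate the standard form: now -4*z*cos(z) + 4*sin(z).
Answer: -4*z*cos(z) + 4*sin(z).


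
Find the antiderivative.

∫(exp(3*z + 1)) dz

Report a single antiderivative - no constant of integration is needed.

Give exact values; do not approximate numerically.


Answer: exp(3*z + 1)/3.


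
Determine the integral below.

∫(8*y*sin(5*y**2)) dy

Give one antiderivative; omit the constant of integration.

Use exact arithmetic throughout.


Answer: -4*cos(5*y**2)/5.


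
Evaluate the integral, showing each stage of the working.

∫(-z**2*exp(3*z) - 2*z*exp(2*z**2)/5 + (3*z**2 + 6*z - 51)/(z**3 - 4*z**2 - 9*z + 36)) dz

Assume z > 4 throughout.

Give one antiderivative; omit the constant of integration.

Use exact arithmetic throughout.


Step 1. Rewrite: now ∫(-2*z*exp(2*z**2)/5) dz + ∫(-z**2*exp(3*z)) dz + ∫((3*z**2 + 6*z - 51)/(z**3 - 4*z**2 - 9*z + 36)) dz.
Step 2. Substitute u = z**2, turning ∫(-2*z*exp(2*z**2)/5) dz into ∫(-exp(2*u)/5) du: now ∫(-z**2*exp(3*z)) dz + ∫((3*z**2 + 6*z - 51)/(z**3 - 4*z**2 - 9*z + 36)) dz + ∫(-exp(2*u)/5) du.
Step 3. Evaluate the standard form: now -exp(2*u)/10 + ∫(-z**2*exp(3*z)) dz + ∫((3*z**2 + 6*z - 51)/(z**3 - 4*z**2 - 9*z + 36)) dz.
Step 4. Substitute back u = z**2: now -exp(2*z**2)/10 + ∫(-z**2*exp(3*z)) dz + ∫((3*z**2 + 6*z - 51)/(z**3 - 4*z**2 - 9*z + 36)) dz.
Step 5. Integrate ∫(-z**2*exp(3*z)) dz by parts with u = z**2, dv = (-exp(3*z)) dz, so v = -exp(3*z)/3: now -z**2*exp(3*z)/3 - exp(2*z**2)/10 + ∫(2*z*exp(3*z)/3) dz + ∫((3*z**2 + 6*z - 51)/(z**3 - 4*z**2 - 9*z + 36)) dz.
Step 6. Integrate ∫(2*z*exp(3*z)/3) dz by parts with u = z, dv = (2*exp(3*z)/3) dz, so v = 2*exp(3*z)/9: now -z**2*exp(3*z)/3 + 2*z*exp(3*z)/9 - exp(2*z**2)/10 + ∫((3*z**2 + 6*z - 51)/(z**3 - 4*z**2 - 9*z + 36)) dz + ∫(-2*exp(3*z)/9) dz.
Step 7. Evaluate the standard form: now -z**2*exp(3*z)/3 + 2*z*exp(3*z)/9 - 2*exp(3*z)/27 - exp(2*z**2)/10 + ∫((3*z**2 + 6*z - 51)/(z**3 - 4*z**2 - 9*z + 36)) dz.
Step 8. Decompose ∫((3*z**2 + 6*z - 51)/(z**3 - 4*z**2 - 9*z + 36)) dz by partial fractions, (3*z**2 + 6*z - 51)/(z**3 - 4*z**2 - 9*z + 36) = -1/(z + 3) + 1/(z - 3) + 3/(z - 4): now -z**2*exp(3*z)/3 + 2*z*exp(3*z)/9 - 2*exp(3*z)/27 - exp(2*z**2)/10 + ∫(3/(z - 4)) dz + ∫(1/(z - 3)) dz + ∫(-1/(z + 3)) dz.
Step 9. Evaluate the standard form [assuming z > 3]: now -z**2*exp(3*z)/3 + 2*z*exp(3*z)/9 - 2*exp(3*z)/27 - exp(2*z**2)/10 + log(z - 3) + ∫(3/(z - 4)) dz + ∫(-1/(z + 3)) dz.
Step 10. Evaluate the standard form [assuming z > 4]: now -z**2*exp(3*z)/3 + 2*z*exp(3*z)/9 - 2*exp(3*z)/27 - exp(2*z**2)/10 + 3*log(z - 4) + log(z - 3) + ∫(-1/(z + 3)) dz.
Step 11. Evaluate the standard form [assuming z > -3]: now -z**2*exp(3*z)/3 + 2*z*exp(3*z)/9 - 2*exp(3*z)/27 - exp(2*z**2)/10 + 3*log(z - 4) + log(z - 3) - log(z + 3).
Answer: -z**2*exp(3*z)/3 + 2*z*exp(3*z)/9 - 2*exp(3*z)/27 - exp(2*z**2)/10 + 3*log(z - 4) + log(z - 3) - log(z + 3).


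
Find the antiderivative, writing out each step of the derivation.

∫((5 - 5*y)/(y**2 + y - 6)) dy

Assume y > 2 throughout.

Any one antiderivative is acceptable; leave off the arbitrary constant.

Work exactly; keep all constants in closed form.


Step 1. Decompose ∫((5 - 5*y)/(y**2 + y - 6)) dy by partial fractions, (5 - 5*y)/(y**2 + y - 6) = -4/(y + 3) - 1/(y - 2): now ∫(-1/(y - 2)) dy + ∫(-4/(y + 3)) dy.
Step 2. Evaluate the standard form [assuming y > -3]: now -4*log(y + 3) + ∫(-1/(y - 2)) dy.
Step 3. Evaluate the standard form [assuming y > 2]: now -log(y - 2) - 4*log(y + 3).
Answer: -log(y - 2) - 4*log(y + 3).


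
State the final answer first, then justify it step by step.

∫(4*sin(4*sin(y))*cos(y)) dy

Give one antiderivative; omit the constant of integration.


The answer is -cos(4*sin(y)).
Step 1. Substitute u = sin(y), turning ∫(4*sin(4*sin(y))*cos(y)) dy into ∫(4*sin(4*u)) du: now ∫(4*sin(4*u)) du.
Step 2. Evaluate the standard form: now -cos(4*u).
Step 3. Substitute back u = sin(y): now -cos(4*sin(y)).
Answer: -cos(4*sin(y)).


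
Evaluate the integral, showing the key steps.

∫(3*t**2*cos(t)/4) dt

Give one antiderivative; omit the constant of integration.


Step 1. Integrate ∫(3*t**2*cos(t)/4) dt by parts with u = t**2, dv = (3*cos(t)/4) dt, so v = 3*sin(t)/4: now 3*t**2*sin(t)/4 + ∫(-3*t*sin(t)/2) dt.
Step 2. Integrate ∫(-3*t*sin(t)/2) dt by parts with u = t, dv = (-3*sin(t)/2) dt, so v = 3*cos(t)/2: now 3*t**2*sin(t)/4 + 3*t*cos(t)/2 + ∫(-3*cos(t)/2) dt.
Step 3. Evaluate the standard form: now 3*t**2*sin(t)/4 + 3*t*cos(t)/2 - 3*sin(t)/2.
Answer: 3*t**2*sin(t)/4 + 3*t*cos(t)/2 - 3*sin(t)/2.


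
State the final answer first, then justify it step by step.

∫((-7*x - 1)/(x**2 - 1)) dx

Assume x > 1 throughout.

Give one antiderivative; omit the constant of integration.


The answer is -4*log(x - 1) - 3*log(x + 1).
Step 1. Decompose ∫((-7*x - 1)/(x**2 - 1)) dx by partial fractions, (-7*x - 1)/(x**2 - 1) = -3/(x + 1) - 4/(x - 1): now ∫(-4/(x - 1)) dx + ∫(-3/(x + 1)) dx.
Step 2. Evaluate the standard form [assuming x > 1]: now -4*log(x - 1) + ∫(-3/(x + 1)) dx.
Step 3. Evaluate the standard form [assuming x > -1]: now -4*log(x - 1) - 3*log(x + 1).
Answer: -4*log(x - 1) - 3*log(x + 1).


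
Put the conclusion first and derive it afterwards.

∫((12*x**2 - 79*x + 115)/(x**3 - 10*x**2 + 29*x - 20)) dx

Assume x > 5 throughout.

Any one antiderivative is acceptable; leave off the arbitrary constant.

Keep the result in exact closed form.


The answer is 5*log(x - 5) + 3*log(x - 4) + 4*log(x - 1).
Step 1. Decompose ∫((12*x**2 - 79*x + 115)/(x**3 - 10*x**2 + 29*x - 20)) dx by partial fractions, (12*x**2 - 79*x + 115)/(x**3 - 10*x**2 + 29*x - 20) = 4/(x - 1) + 3/(x - 4) + 5/(x - 5): now ∫(5/(x - 5)) dx + ∫(3/(x - 4)) dx + ∫(4/(x - 1)) dx.
Step 2. Evaluate the standard form [assuming x > 5]: now 5*log(x - 5) + ∫(3/(x - 4)) dx + ∫(4/(x - 1)) dx.
Step 3. Evaluate the standard form [assuming x > 4]: now 5*log(x - 5) + 3*log(x - 4) + ∫(4/(x - 1)) dx.
Step 4. Evaluate the standard form [assuming x > 1]: now 5*log(x - 5) + 3*log(x - 4) + 4*log(x - 1).
Answer: 5*log(x - 5) + 3*log(x - 4) + 4*log(x - 1).


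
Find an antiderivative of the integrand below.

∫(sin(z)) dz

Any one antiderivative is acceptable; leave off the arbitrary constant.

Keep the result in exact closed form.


Answer: -cos(z).


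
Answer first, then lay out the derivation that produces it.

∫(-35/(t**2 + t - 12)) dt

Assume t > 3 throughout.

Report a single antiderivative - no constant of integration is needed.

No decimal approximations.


The answer is -5*log(t - 3) + 5*log(t + 4).
Step 1. Decompose ∫(-35/(t**2 + t - 12)) dt by partial fractions, -35/(t**2 + t - 12) = 5/(t + 4) - 5/(t - 3): now ∫(-5/(t - 3)) dt + ∫(5/(t + 4)) dt.
Step 2. Evaluate the standard form [assuming t > 3]: now -5*log(t - 3) + ∫(5/(t + 4)) dt.
Step 3. Evaluate the standard form [assuming t > -4]: now -5*log(t - 3) + 5*log(t + 4).
Answer: -5*log(t - 3) + 5*log(t + 4).


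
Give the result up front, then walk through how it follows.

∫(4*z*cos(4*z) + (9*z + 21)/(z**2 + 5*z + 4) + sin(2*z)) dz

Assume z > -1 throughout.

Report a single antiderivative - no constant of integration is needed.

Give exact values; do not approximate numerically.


The answer is z*sin(4*z) + 4*log(z + 1) + 5*log(z + 4) - cos(2*z)/2 + cos(4*z)/4.
Step 1. Rewrite: now ∫(4*z*cos(4*z)) dz + ∫((9*z + 21)/(z**2 + 5*z + 4)) dz + ∫(sin(2*z)) dz.
Step 2. Decompose ∫((9*z + 21)/(z**2 + 5*z + 4)) dz by partial fractions, (9*z + 21)/(z**2 + 5*z + 4) = 5/(z + 4) + 4/(z + 1): now ∫(4*z*cos(4*z)) dz + ∫(4/(z + 1)) dz + ∫(5/(z + 4)) dz + ∫(sin(2*z)) dz.
Step 3. Evaluate the standard form [assuming z > -1]: now 4*log(z + 1) + ∫(4*z*cos(4*z)) dz + ∫(5/(z + 4)) dz + ∫(sin(2*z)) dz.
Step 4. Evaluate the standard form [assuming z > -4]: now 4*log(z + 1) + 5*log(z + 4) + ∫(4*z*cos(4*z)) dz + ∫(sin(2*z)) dz.
Step 5. Evaluate the standard form: now 4*log(z + 1) + 5*log(z + 4) - cos(2*z)/2 + ∫(4*z*cos(4*z)) dz.
Step 6. Integrate ∫(4*z*cos(4*z)) dz by parts with u = z, dv = (4*cos(4*z)) dz, so v = sin(4*z): now z*sin(4*z) + 4*log(z + 1) + 5*log(z + 4) - cos(2*z)/2 + ∫(-sin(4*z)) dz.
Step 7. Evaluate the standard form: now z*sin(4*z) + 4*log(z + 1) + 5*log(z + 4) - cos(2*z)/2 + cos(4*z)/4.
Answer: z*sin(4*z) + 4*log(z + 1) + 5*log(z + 4) - cos(2*z)/2 + cos(4*z)/4.


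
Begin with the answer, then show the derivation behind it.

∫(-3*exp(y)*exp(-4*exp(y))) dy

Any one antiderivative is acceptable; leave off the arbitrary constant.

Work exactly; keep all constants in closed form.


The answer is 3*exp(-4*exp(y))/4.
Step 1. Substitute u = exp(y), turning ∫(-3*exp(y)*exp(-4*exp(y))) dy into ∫(-3*exp(-4*u)) du: now ∫(-3*exp(-4*u)) du.
Step 2. Evaluate the standard form: now 3*exp(-4*u)/4.
Step 3. Substitute back u = exp(y): now 3*exp(-4*exp(y))/4.
Answer: 3*exp(-4*exp(y))/4.


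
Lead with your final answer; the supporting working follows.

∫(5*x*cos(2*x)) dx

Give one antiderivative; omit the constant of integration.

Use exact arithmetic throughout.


The answer is 5*x*sin(2*x)/2 + 5*cos(2*x)/4.
Step 1. Integrate ∫(5*x*cos(2*x)) dx by parts with u = x, dv = (5*cos(2*x)) dx, so v = 5*sin(2*x)/2: now 5*x*sin(2*x)/2 + ∫(-5*sin(2*x)/2) dx.
Step 2. Evaluate the standard form: now 5*x*sin(2*x)/2 + 5*cos(2*x)/4.
Answer: 5*x*sin(2*x)/2 + 5*cos(2*x)/4.


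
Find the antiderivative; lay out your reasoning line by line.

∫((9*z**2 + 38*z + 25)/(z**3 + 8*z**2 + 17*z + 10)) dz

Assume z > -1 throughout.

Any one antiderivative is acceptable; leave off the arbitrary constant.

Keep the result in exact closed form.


Step 1. Decompose ∫((9*z**2 + 38*z + 25)/(z**3 + 8*z**2 + 17*z + 10)) dz by partial fractions, (9*z**2 + 38*z + 25)/(z**3 + 8*z**2 + 17*z + 10) = 5/(z + 5) + 5/(z + 2) - 1/(z + 1): now ∫(-1/(z + 1)) dz + ∫(5/(z + 2)) dz + ∫(5/(z + 5)) dz.
Step 2. Evaluate the standard form [assuming z > -1]: now -log(z + 1) + ∫(5/(z + 2)) dz + ∫(5/(z + 5)) dz.
Step 3. Evaluate the standard form [assuming z > -5]: now -log(z + 1) + 5*log(z + 5) + ∫(5/(z + 2)) dz.
Step 4. Evaluate the standard form [assuming z > -2]: now -log(z + 1) + 5*log(z + 2) + 5*log(z + 5).
Answer: -log(z + 1) + 5*log(z + 2) + 5*log(z + 5).


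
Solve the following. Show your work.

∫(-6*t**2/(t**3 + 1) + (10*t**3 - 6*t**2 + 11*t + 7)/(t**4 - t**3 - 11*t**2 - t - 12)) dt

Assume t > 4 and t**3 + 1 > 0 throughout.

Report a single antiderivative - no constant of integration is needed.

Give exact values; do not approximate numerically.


Step 1. Rewrite: now ∫(-6*t**2/(t**3 + 1)) dt + ∫((10*t**3 - 6*t**2 + 11*t + 7)/(t**4 - t**3 - 11*t**2 - t - 12)) dt.
Step 2. Substitute u = t**3 + 1, turning ∫(-6*t**2/(t**3 + 1)) dt into ∫(-2/u) du: now ∫(-2/u) du + ∫((10*t**3 - 6*t**2 + 11*t + 7)/(t**4 - t**3 - 11*t**2 - t - 12)) dt.
Step 3. Evaluate the standard form [assuming u > 0]: now -2*log(u) + ∫((10*t**3 - 6*t**2 + 11*t + 7)/(t**4 - t**3 - 11*t**2 - t - 12)) dt.
Step 4. Substitute back u = t**3 + 1: now -2*log(t**3 + 1) + ∫((10*t**3 - 6*t**2 + 11*t + 7)/(t**4 - t**3 - 11*t**2 - t - 12)) dt.
Step 5. Decompose ∫((10*t**3 - 6*t**2 + 11*t + 7)/(t**4 - t**3 - 11*t**2 - t - 12)) dt by partial fractions, (10*t**3 - 6*t**2 + 11*t + 7)/(t**4 - t**3 - 11*t**2 - t - 12) = -1/(t**2 + 1) + 5/(t + 3) + 5/(t - 4): now -2*log(t**3 + 1) + ∫(5/(t - 4)) dt + ∫(5/(t + 3)) dt + ∫(-1/(t**2 + 1)) dt.
Step 6. Evaluate the standard form [assuming t > -3]: now 5*log(t + 3) - 2*log(t**3 + 1) + ∫(5/(t - 4)) dt + ∫(-1/(t**2 + 1)) dt.
Step 7. Evaluate the standard form [assuming t > 4]: now 5*log(t - 4) + 5*log(t + 3) - 2*log(t**3 + 1) + ∫(-1/(t**2 + 1)) dt.
Step 8. Evaluate the standard form: now 5*log(t - 4) + 5*log(t + 3) - 2*log(t**3 + 1) - atan(t).
Answer: 5*log(t - 4) + 5*log(t + 3) - 2*log(t**3 + 1) - atan(t).


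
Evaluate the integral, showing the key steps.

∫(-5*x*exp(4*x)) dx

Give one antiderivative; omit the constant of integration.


Step 1. Integrate ∫(-5*x*exp(4*x)) dx by parts with u = x, dv = (-5*exp(4*x)) dx, so v = -5*exp(4*x)/4: now -5*x*exp(4*x)/4 + ∫(5*exp(4*x)/4) dx.
Step 2. Evaluate the standard form: now -5*x*exp(4*x)/4 + 5*exp(4*x)/16.
Answer: -5*x*exp(4*x)/4 + 5*exp(4*x)/16.


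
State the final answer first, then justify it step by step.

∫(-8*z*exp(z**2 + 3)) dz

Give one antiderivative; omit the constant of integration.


The answer is -4*exp(z**2 + 3).
Step 1. Substitute u = z**2 + 3, turning ∫(-8*z*exp(z**2 + 3)) dz into ∫(-4*exp(u)) du: now ∫(-4*exp(u)) du.
Step 2. Evaluate the standard form: now -4*exp(u).
Step 3. Substitute back u = z**2 + 3: now -4*exp(z**2 + 3).
Answer: -4*exp(z**2 + 3).


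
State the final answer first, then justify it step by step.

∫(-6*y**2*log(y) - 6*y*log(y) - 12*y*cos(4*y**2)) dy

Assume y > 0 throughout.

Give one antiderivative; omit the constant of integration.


The answer is -2*y**3*log(y) + 2*y**3/3 - 3*y**2*log(y) + 3*y**2/2 - 3*sin(4*y**2)/2.
Step 1. Rewrite: now ∫(-6*y*log(y)) dy + ∫(-12*y*cos(4*y**2)) dy + ∫(-6*y**2*log(y)) dy.
Step 2. Integrate ∫(-6*y*log(y)) dy by parts with u = log(y), dv = (-6*y) dy, so v = -3*y**2 [assuming y > 0]: now -3*y**2*log(y) + ∫(3*y) dy + ∫(-12*y*cos(4*y**2)) dy + ∫(-6*y**2*log(y)) dy.
Step 3. Evaluate the standard form: now -3*y**2*log(y) + 3*y**2/2 + ∫(-12*y*cos(4*y**2)) dy + ∫(-6*y**2*log(y)) dy.
Step 4. Substitute u = y**2, turning ∫(-12*y*cos(4*y**2)) dy into ∫(-6*cos(4*u)) du: now -3*y**2*log(y) + 3*y**2/2 + ∫(-6*y**2*log(y)) dy + ∫(-6*cos(4*u)) du.
Step 5. Evaluate the standard form: now -3*y**2*log(y) + 3*y**2/2 - 3*sin(4*u)/2 + ∫(-6*y**2*log(y)) dy.
Step 6. Substitute back u = y**2: now -3*y**2*log(y) + 3*y**2/2 - 3*sin(4*y**2)/2 + ∫(-6*y**2*log(y)) dy.
Step 7. Integrate ∫(-6*y**2*log(y)) dy by parts with u = log(y), dv = (-6*y**2) dy, so v = -2*y**3 [assuming y > 0]: now -2*y**3*log(y) - 3*y**2*log(y) + 3*y**2/2 - 3*sin(4*y**2)/2 + ∫(2*y**2) dy.
Step 8. Evaluate the standard form: now -2*y**3*log(y) + 2*y**3/3 - 3*y**2*log(y) + 3*y**2/2 - 3*sin(4*y**2)/2.
Answer: -2*y**3*log(y) + 2*y**3/3 - 3*y**2*log(y) + 3*y**2/2 - 3*sin(4*y**2)/2.


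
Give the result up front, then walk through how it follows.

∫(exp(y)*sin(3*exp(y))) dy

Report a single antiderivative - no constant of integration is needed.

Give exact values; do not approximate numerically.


The answer is -cos(3*exp(y))/3.
Step 1. Substitute u = exp(y), turning ∫(exp(y)*sin(3*exp(y))) dy into ∫(sin(3*u)) du: now ∫(sin(3*u)) du.
Step 2. Evaluate the standard form: now -cos(3*u)/3.
Step 3. Substitute back u = exp(y): now -cos(3*exp(y))/3.
Answer: -cos(3*exp(y))/3.


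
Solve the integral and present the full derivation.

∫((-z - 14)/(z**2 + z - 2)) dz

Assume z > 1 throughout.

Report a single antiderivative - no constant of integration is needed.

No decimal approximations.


Step 1. Decompose ∫((-z - 14)/(z**2 + z - 2)) dz by partial fractions, (-z - 14)/(z**2 + z - 2) = 4/(z + 2) - 5/(z - 1): now ∫(-5/(z - 1)) dz + ∫(4/(z + 2)) dz.
Step 2. Evaluate the standard form [assuming z > 1]: now -5*log(z - 1) + ∫(4/(z + 2)) dz.
Step 3. Evaluate the standard form [assuming z > -2]: now -5*log(z - 1) + 4*log(z + 2).
Answer: -5*log(z - 1) + 4*log(z + 2).


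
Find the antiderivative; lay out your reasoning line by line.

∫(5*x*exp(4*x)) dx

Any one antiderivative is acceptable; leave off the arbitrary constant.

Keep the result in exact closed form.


Step 1. Integrate ∫(5*x*exp(4*x)) dx by parts with u = x, dv = (5*exp(4*x)) dx, so v = 5*exp(4*x)/4: now 5*x*exp(4*x)/4 + ∫(-5*exp(4*x)/4) dx.
Step 2. Evaluate the standard form: now 5*x*exp(4*x)/4 - 5*exp(4*x)/16.
Answer: 5*x*exp(4*x)/4 - 5*exp(4*x)/16.


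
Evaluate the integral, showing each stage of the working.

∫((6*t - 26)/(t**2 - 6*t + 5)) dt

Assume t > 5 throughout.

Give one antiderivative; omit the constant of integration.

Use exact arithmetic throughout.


Step 1. Decompose ∫((6*t - 26)/(t**2 - 6*t + 5)) dt by partial fractions, (6*t - 26)/(t**2 - 6*t + 5) = 5/(t - 1) + 1/(t - 5): now ∫(1/(t - 5)) dt + ∫(5/(t - 1)) dt.
Step 2. Evaluate the standard form [assuming t > 1]: now 5*log(t - 1) + ∫(1/(t - 5)) dt.
Step 3. Evaluate the standard form [assuming t > 5]: now log(t - 5) + 5*log(t - 1).
Answer: log(t - 5) + 5*log(t - 1).


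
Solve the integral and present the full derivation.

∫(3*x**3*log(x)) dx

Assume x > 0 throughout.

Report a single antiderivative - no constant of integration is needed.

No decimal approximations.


Step 1. Integrate ∫(3*x**3*log(x)) dx by parts with u = log(x), dv = (3*x**3) dx, so v = 3*x**4/4 [assuming x > 0]: now 3*x**4*log(x)/4 + ∫(-3*x**3/4) dx.
Step 2. Evaluate the standard form: now 3*x**4*log(x)/4 - 3*x**4/16.
Answer: 3*x**4*log(x)/4 - 3*x**4/16.


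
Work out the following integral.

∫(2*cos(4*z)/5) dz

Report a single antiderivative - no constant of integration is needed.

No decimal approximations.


Answer: sin(4*z)/10.


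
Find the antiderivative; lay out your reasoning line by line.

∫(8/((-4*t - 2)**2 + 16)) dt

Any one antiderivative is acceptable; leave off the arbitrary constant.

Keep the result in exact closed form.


Step 1. Substitute u = -4*t - 2, turning ∫(8/((-4*t - 2)**2 + 16)) dt into ∫(-2/(u**2 + 16)) du: now ∫(-2/(u**2 + 16)) du.
Step 2. Evaluate the standard form: now -atan(u/4)/2.
Step 3. Substitute back u = -4*t - 2: now atan(t + 1/2)/2.
Answer: atan(t + 1/2)/2.


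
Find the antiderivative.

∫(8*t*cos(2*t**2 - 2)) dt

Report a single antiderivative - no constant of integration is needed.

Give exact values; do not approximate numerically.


Answer: 2*sin(2*t**2 - 2).


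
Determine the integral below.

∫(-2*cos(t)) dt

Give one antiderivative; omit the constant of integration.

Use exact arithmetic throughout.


Answer: -2*sin(t).


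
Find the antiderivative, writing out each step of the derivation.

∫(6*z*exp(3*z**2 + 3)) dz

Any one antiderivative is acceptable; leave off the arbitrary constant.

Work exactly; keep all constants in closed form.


Step 1. Substitute u = z**2 + 1, turning ∫(6*z*exp(3*z**2 + 3)) dz into ∫(3*exp(3*u)) du: now ∫(3*exp(3*u)) du.
Step 2. Evaluate the standard form: now exp(3*u).
Step 3. Substitute back u = z**2 + 1: now exp(3*z**2 + 3).
Answer: exp(3*z**2 + 3).


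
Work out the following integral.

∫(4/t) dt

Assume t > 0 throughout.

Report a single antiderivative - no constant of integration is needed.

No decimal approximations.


Answer: 4*log(t).


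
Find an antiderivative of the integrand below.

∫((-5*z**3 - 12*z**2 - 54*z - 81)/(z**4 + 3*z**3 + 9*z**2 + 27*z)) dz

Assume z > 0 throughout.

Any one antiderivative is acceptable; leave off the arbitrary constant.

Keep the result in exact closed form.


Answer: -3*log(z) - 2*log(z + 3) - atan(z/3).


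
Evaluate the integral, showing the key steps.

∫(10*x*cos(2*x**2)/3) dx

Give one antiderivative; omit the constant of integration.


Step 1. Substitute u = x**2, turning ∫(10*x*cos(2*x**2)/3) dx into ∫(5*cos(2*u)/3) du: now ∫(5*cos(2*u)/3) du.
Step 2. Evaluate the standard form: now 5*sin(2*u)/6.
Step 3. Substitute back u = x**2: now 5*sin(2*x**2)/6.
Answer: 5*sin(2*x**2)/6.


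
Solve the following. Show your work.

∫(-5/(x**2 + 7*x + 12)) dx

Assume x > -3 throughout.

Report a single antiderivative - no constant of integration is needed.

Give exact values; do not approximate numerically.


Step 1. Decompose ∫(-5/(x**2 + 7*x + 12)) dx by partial fractions, -5/(x**2 + 7*x + 12) = 5/(x + 4) - 5/(x + 3): now ∫(-5/(x + 3)) dx + ∫(5/(x + 4)) dx.
Step 2. Evaluate the standard form [assuming x > -3]: now -5*log(x + 3) + ∫(5/(x + 4)) dx.
Step 3. Evaluate the standard form [assuming x > -4]: now -5*log(x + 3) + 5*log(x + 4).
Answer: -5*log(x + 3) + 5*log(x + 4).


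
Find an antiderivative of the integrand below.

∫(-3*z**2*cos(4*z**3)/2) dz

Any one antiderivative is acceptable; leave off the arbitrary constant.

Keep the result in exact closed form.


Answer: -sin(4*z**3)/8.


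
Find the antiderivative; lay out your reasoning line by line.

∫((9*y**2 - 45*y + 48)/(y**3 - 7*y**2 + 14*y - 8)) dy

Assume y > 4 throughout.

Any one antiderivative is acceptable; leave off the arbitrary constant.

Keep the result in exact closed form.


Step 1. Decompose ∫((9*y**2 - 45*y + 48)/(y**3 - 7*y**2 + 14*y - 8)) dy by partial fractions, (9*y**2 - 45*y + 48)/(y**3 - 7*y**2 + 14*y - 8) = 4/(y - 1) + 3/(y - 2) + 2/(y - 4): now ∫(2/(y - 4)) dy + ∫(3/(y - 2)) dy + ∫(4/(y - 1)) dy.
Step 2. Evaluate the standard form [assuming y > 1]: now 4*log(y - 1) + ∫(2/(y - 4)) dy + ∫(3/(y - 2)) dy.
Step 3. Evaluate the standard form [assuming y > 2]: now 3*log(y - 2) + 4*log(y - 1) + ∫(2/(y - 4)) dy.
Step 4. Evaluate the standard form [assuming y > 4]: now 2*log(y - 4) + 3*log(y - 2) + 4*log(y - 1).
Answer: 2*log(y - 4) + 3*log(y - 2) + 4*log(y - 1).


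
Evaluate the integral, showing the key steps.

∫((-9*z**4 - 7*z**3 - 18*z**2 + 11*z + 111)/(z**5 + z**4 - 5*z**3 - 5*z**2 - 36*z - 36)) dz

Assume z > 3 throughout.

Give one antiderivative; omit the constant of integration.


Step 1. Decompose ∫((-9*z**4 - 7*z**3 - 18*z**2 + 11*z + 111)/(z**5 + z**4 - 5*z**3 - 5*z**2 - 36*z - 36)) dz by partial fractions, (-9*z**4 - 7*z**3 - 18*z**2 + 11*z + 111)/(z**5 + z**4 - 5*z**3 - 5*z**2 - 36*z - 36) = -3/(z**2 + 4) - 4/(z + 3) - 2/(z + 1) - 3/(z - 3): now ∫(-3/(z - 3)) dz + ∫(-2/(z + 1)) dz + ∫(-4/(z + 3)) dz + ∫(-3/(z**2 + 4)) dz.
Step 2. Evaluate the standard form [assuming z > 3]: now -3*log(z - 3) + ∫(-2/(z + 1)) dz + ∫(-4/(z + 3)) dz + ∫(-3/(z**2 + 4)) dz.
Step 3. Evaluate the standard form [assuming z > -1]: now -3*log(z - 3) - 2*log(z + 1) + ∫(-4/(z + 3)) dz + ∫(-3/(z**2 + 4)) dz.
Step 4. Evaluate the standard form [assuming z > -3]: now -3*log(z - 3) - 2*log(z + 1) - 4*log(z + 3) + ∫(-3/(z**2 + 4)) dz.
Step 5. Evaluate the standard form: now -3*log(z - 3) - 2*log(z + 1) - 4*log(z + 3) - 3*atan(z/2)/2.
Answer: -3*log(z - 3) - 2*log(z + 1) - 4*log(z + 3) - 3*atan(z/2)/2.


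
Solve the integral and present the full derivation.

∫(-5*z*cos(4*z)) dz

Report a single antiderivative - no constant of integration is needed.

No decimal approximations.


Step 1. Integrate ∫(-5*z*cos(4*z)) dz by parts with u = z, dv = (-5*cos(4*z)) dz, so v = -5*sin(4*z)/4: now -5*z*sin(4*z)/4 + ∫(5*sin(4*z)/4) dz.
Step 2. Evaluate the standard form: now -5*z*sin(4*z)/4 - 5*cos(4*z)/16.
Answer: -5*z*sin(4*z)/4 - 5*cos(4*z)/16.


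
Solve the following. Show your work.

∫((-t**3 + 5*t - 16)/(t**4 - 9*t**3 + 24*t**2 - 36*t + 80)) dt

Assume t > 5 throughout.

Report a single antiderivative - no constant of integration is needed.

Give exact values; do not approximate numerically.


Step 1. Decompose ∫((-t**3 + 5*t - 16)/(t**4 - 9*t**3 + 24*t**2 - 36*t + 80)) dt by partial fractions, (-t**3 + 5*t - 16)/(t**4 - 9*t**3 + 24*t**2 - 36*t + 80) = -1/(t**2 + 4) + 3/(t - 4) - 4/(t - 5): now ∫(-4/(t - 5)) dt + ∫(3/(t - 4)) dt + ∫(-1/(t**2 + 4)) dt.
Step 2. Evaluate the standard form [assuming t > 5]: now -4*log(t - 5) + ∫(3/(t - 4)) dt + ∫(-1/(t**2 + 4)) dt.
Step 3. Evaluate the standard form [assuming t > 4]: now -4*log(t - 5) + 3*log(t - 4) + ∫(-1/(t**2 + 4)) dt.
Step 4. Evaluate the standard form: now -4*log(t - 5) + 3*log(t - 4) - atan(t/2)/2.
Answer: -4*log(t - 5) + 3*log(t - 4) - atan(t/2)/2.


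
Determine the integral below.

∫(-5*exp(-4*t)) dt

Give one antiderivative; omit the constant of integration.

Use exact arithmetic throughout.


Answer: 5*exp(-4*t)/4.


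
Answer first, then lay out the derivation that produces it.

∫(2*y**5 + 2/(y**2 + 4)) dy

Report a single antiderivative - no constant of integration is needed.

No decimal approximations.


The answer is y**6/3 + atan(y/2).
Step 1. Rewrite: now ∫(2*y**5) dy + ∫(2/(y**2 + 4)) dy.
Step 2. Evaluate the standard form: now y**6/3 + ∫(2/(y**2 + 4)) dy.
Step 3. Evaluate the standard form: now y**6/3 + atan(y/2).
Answer: y**6/3 + atan(y/2).


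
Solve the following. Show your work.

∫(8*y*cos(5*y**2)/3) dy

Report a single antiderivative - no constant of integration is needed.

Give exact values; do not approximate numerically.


Step 1. Substitute u = y**2, turning ∫(8*y*cos(5*y**2)/3) dy into ∫(4*cos(5*u)/3) du: now ∫(4*cos(5*u)/3) du.
Step 2. Evaluate the standard form: now 4*sin(5*u)/15.
Step 3. Substitute back u = y**2: now 4*sin(5*y**2)/15.
Answer: 4*sin(5*y**2)/15.


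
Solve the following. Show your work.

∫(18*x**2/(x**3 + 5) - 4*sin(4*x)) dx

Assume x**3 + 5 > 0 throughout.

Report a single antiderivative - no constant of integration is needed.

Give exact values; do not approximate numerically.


Step 1. Rewrite: now ∫(18*x**2/(x**3 + 5)) dx + ∫(-4*sin(4*x)) dx.
Step 2. Substitute u = x**3 + 5, turning ∫(18*x**2/(x**3 + 5)) dx into ∫(6/u) du: now ∫(6/u) du + ∫(-4*sin(4*x)) dx.
Step 3. Evaluate the standard form [assuming u > 0]: now 6*log(u) + ∫(-4*sin(4*x)) dx.
Step 4. Substitute back u = x**3 + 5: now 6*log(x**3 + 5) + ∫(-4*sin(4*x)) dx.
Step 5. Evaluate the standard form: now 6*log(x**3 + 5) + cos(4*x).
Answer: 6*log(x**3 + 5) + cos(4*x).


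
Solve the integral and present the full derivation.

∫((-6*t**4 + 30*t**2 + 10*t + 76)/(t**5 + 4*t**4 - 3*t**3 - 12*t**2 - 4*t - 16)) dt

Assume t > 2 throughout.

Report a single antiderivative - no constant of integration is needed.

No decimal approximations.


Step 1. Decompose ∫((-6*t**4 + 30*t**2 + 10*t + 76)/(t**5 + 4*t**4 - 3*t**3 - 12*t**2 - 4*t - 16)) dt by partial fractions, (-6*t**4 + 30*t**2 + 10*t + 76)/(t**5 + 4*t**4 - 3*t**3 - 12*t**2 - 4*t - 16) = -2/(t**2 + 1) - 5/(t + 4) - 2/(t + 2) + 1/(t - 2): now ∫(1/(t - 2)) dt + ∫(-2/(t + 2)) dt + ∫(-5/(t + 4)) dt + ∫(-2/(t**2 + 1)) dt.
Step 2. Evaluate the standard form [assuming t > -4]: now -5*log(t + 4) + ∫(1/(t - 2)) dt + ∫(-2/(t + 2)) dt + ∫(-2/(t**2 + 1)) dt.
Step 3. Evaluate the standard form [assuming t > 2]: now log(t - 2) - 5*log(t + 4) + ∫(-2/(t + 2)) dt + ∫(-2/(t**2 + 1)) dt.
Step 4. Evaluate the standard form [assuming t > -2]: now log(t - 2) - 2*log(t + 2) - 5*log(t + 4) + ∫(-2/(t**2 + 1)) dt.
Step 5. Evaluate the standard form: now log(t - 2) - 2*log(t + 2) - 5*log(t + 4) - 2*atan(t).
Answer: log(t - 2) - 2*log(t + 2) - 5*log(t + 4) - 2*atan(t).


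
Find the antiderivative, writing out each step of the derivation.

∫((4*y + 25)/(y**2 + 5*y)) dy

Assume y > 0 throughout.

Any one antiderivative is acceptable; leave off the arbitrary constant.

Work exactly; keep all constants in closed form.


Step 1. Decompose ∫((4*y + 25)/(y**2 + 5*y)) dy by partial fractions, (4*y + 25)/(y**2 + 5*y) = -1/(y + 5) + 5/y: now ∫(5/y) dy + ∫(-1/(y + 5)) dy.
Step 2. Evaluate the standard form [assuming y > -5]: now -log(y + 5) + ∫(5/y) dy.
Step 3. Evaluate the standard form [assuming y > 0]: now 5*log(y) - log(y + 5).
Answer: 5*log(y) - log(y + 5).


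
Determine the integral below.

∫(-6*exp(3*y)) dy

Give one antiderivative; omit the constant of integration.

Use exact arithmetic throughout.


Answer: -2*exp(3*y).


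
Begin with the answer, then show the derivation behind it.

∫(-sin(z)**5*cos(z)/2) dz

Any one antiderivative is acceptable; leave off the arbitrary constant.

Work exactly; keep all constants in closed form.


The answer is -sin(z)**6/12.
Step 1. Substitute u = sin(z), turning ∫(-sin(z)**5*cos(z)/2) dz into ∫(-u**5/2) du: now ∫(-u**5/2) du.
Step 2. Evaluate the standard form: now -u**6/12.
Step 3. Substitute back u = sin(z): now -sin(z)**6/12.
Answer: -sin(z)**6/12.


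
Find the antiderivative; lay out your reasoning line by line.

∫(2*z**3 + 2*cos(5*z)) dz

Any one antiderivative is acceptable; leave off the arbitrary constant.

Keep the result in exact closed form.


Step 1. Rewrite: now ∫(2*z**3) dz + ∫(2*cos(5*z)) dz.
Step 2. Evaluate the standard form: now z**4/2 + ∫(2*cos(5*z)) dz.
Step 3. Evaluate the standard form: now z**4/2 + 2*sin(5*z)/5.
Answer: z**4/2 + 2*sin(5*z)/5.


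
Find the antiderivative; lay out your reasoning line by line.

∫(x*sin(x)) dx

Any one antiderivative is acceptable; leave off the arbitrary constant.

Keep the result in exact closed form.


Step 1. Integrate ∫(x*sin(x)) dx by parts with u = x, dv = (sin(x)) dx, so v = -cos(x): now -x*cos(x) + ∫(cos(x)) dx.
Step 2. Evaluate the standard form: now -x*cos(x) + sin(x).
Answer: -x*cos(x) + sin(x).


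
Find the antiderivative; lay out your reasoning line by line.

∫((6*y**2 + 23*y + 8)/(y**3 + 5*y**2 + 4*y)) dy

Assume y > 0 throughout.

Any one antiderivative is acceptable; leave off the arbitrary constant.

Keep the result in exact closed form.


Step 1. Decompose ∫((6*y**2 + 23*y + 8)/(y**3 + 5*y**2 + 4*y)) dy by partial fractions, (6*y**2 + 23*y + 8)/(y**3 + 5*y**2 + 4*y) = 1/(y + 4) + 3/(y + 1) + 2/y: now ∫(2/y) dy + ∫(3/(y + 1)) dy + ∫(1/(y + 4)) dy.
Step 2. Evaluate the standard form [assuming y > 0]: now 2*log(y) + ∫(3/(y + 1)) dy + ∫(1/(y + 4)) dy.
Step 3. Evaluate the standard form [assuming y > -4]: now 2*log(y) + log(y + 4) + ∫(3/(y + 1)) dy.
Step 4. Evaluate the standard form [assuming y > -1]: now 2*log(y) + 3*log(y + 1) + log(y + 4).
Answer: 2*log(y) + 3*log(y + 1) + log(y + 4).


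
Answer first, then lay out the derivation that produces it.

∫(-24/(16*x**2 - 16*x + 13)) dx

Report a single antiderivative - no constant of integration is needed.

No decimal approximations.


The answer is -2*atan(4*x/3 - 2/3).
Step 1. Substitute u = 4*x - 2, turning ∫(-24/(16*x**2 - 16*x + 13)) dx into ∫(-6/(u**2 + 9)) du: now ∫(-6/(u**2 + 9)) du.
Step 2. Evaluate the standard form: now -2*atan(u/3).
Step 3. Substitute back u = 4*x - 2: now -2*atan(4*x/3 - 2/3).
Answer: -2*atan(4*x/3 - 2/3).


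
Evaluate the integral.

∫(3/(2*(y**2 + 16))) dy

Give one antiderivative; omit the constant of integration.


Answer: 3*atan(y/4)/8.


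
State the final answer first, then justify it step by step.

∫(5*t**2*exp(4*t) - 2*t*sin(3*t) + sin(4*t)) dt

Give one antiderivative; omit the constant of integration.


The answer is 5*t**2*exp(4*t)/4 - 5*t*exp(4*t)/8 + 2*t*cos(3*t)/3 + 5*exp(4*t)/32 - 2*sin(3*t)/9 - cos(4*t)/4.
Step 1. Rewrite: now ∫(-2*t*sin(3*t)) dt + ∫(5*t**2*exp(4*t)) dt + ∫(sin(4*t)) dt.
Step 2. Evaluate the standard form: now -cos(4*t)/4 + ∫(-2*t*sin(3*t)) dt + ∫(5*t**2*exp(4*t)) dt.
Step 3. Integrate ∫(5*t**2*exp(4*t)) dt by parts with u = t**2, dv = (5*exp(4*t)) dt, so v = 5*exp(4*t)/4: now 5*t**2*exp(4*t)/4 - cos(4*t)/4 + ∫(-5*t*exp(4*t)/2) dt + ∫(-2*t*sin(3*t)) dt.
Step 4. Integrate ∫(-5*t*exp(4*t)/2) dt by parts with u = t, dv = (-5*exp(4*t)/2) dt, so v = -5*exp(4*t)/8: now 5*t**2*exp(4*t)/4 - 5*t*exp(4*t)/8 - cos(4*t)/4 + ∫(-2*t*sin(3*t)) dt + ∫(5*exp(4*t)/8) dt.
Step 5. Evaluate the standard form: now 5*t**2*exp(4*t)/4 - 5*t*exp(4*t)/8 + 5*exp(4*t)/32 - cos(4*t)/4 + ∫(-2*t*sin(3*t)) dt.
Step 6. Integrate ∫(-2*t*sin(3*t)) dt by parts with u = t, dv = (-2*sin(3*t)) dt, so v = 2*cos(3*t)/3: now 5*t**2*exp(4*t)/4 - 5*t*exp(4*t)/8 + 2*t*cos(3*t)/3 + 5*exp(4*t)/32 - cos(4*t)/4 + ∫(-2*cos(3*t)/3) dt.
Step 7. Evaluate the standard form: now 5*t**2*exp(4*t)/4 - 5*t*exp(4*t)/8 + 2*t*cos(3*t)/3 + 5*exp(4*t)/32 - 2*sin(3*t)/9 - cos(4*t)/4.
Answer: 5*t**2*exp(4*t)/4 - 5*t*exp(4*t)/8 + 2*t*cos(3*t)/3 + 5*exp(4*t)/32 - 2*sin(3*t)/9 - cos(4*t)/4.


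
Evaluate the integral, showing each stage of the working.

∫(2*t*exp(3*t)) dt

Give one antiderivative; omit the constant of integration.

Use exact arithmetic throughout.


Step 1. Integrate ∫(2*t*exp(3*t)) dt by parts with u = t, dv = (2*exp(3*t)) dt, so v = 2*exp(3*t)/3: now 2*t*exp(3*t)/3 + ∫(-2*exp(3*t)/3) dt.
Step 2. Evaluate the standard form: now 2*t*exp(3*t)/3 - 2*exp(3*t)/9.
Answer: 2*t*exp(3*t)/3 - 2*exp(3*t)/9.


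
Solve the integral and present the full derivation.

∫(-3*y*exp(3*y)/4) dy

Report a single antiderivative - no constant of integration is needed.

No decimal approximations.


Step 1. Integrate ∫(-3*y*exp(3*y)/4) dy by parts with u = y, dv = (-3*exp(3*y)/4) dy, so v = -exp(3*y)/4: now -y*exp(3*y)/4 + ∫(exp(3*y)/4) dy.
Step 2. Evaluate the standard form: now -y*exp(3*y)/4 + exp(3*y)/12.
Answer: -y*exp(3*y)/4 + exp(3*y)/12.
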